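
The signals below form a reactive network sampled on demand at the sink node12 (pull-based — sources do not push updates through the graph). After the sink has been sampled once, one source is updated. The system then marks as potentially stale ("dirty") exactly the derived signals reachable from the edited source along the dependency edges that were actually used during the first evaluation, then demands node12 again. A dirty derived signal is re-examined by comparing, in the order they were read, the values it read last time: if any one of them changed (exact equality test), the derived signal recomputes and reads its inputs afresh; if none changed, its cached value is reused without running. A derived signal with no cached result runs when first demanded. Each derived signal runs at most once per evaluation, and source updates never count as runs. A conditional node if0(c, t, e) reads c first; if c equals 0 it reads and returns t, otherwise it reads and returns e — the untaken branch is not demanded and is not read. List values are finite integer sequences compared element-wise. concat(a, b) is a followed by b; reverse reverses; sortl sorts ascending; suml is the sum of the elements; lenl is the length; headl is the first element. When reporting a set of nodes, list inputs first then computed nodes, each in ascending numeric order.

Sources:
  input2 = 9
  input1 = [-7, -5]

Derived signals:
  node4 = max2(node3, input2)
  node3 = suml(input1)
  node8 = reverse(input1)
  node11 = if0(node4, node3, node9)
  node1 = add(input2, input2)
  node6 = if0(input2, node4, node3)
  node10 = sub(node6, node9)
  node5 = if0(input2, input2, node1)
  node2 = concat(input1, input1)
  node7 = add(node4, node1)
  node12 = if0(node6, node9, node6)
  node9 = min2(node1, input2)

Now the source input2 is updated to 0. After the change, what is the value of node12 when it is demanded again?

node12 now evaluates to 0.
The important point: the flipped condition pulls in fresh nodes; node1, node4, node9 run for the first time.

Initial pass — values computed on the first demand:
  node3 = suml([-7, -5]) = -12
  node6 = if0(input2=9 -> else branch node3) = -12
  node12 = if0(node6=-12 -> else branch node6) = -12

Second demand — change propagation:
  node1: newly demanded (no cache) — executes and yields 0.
  node4: newly demanded (no cache) — executes and yields 0.
  node6: re-runs because input2 9->0; new result 0.
  node9: newly demanded (no cache) — executes and yields 0.
  node12: re-runs because node6 -12->0; node6 -12->0; new result 0.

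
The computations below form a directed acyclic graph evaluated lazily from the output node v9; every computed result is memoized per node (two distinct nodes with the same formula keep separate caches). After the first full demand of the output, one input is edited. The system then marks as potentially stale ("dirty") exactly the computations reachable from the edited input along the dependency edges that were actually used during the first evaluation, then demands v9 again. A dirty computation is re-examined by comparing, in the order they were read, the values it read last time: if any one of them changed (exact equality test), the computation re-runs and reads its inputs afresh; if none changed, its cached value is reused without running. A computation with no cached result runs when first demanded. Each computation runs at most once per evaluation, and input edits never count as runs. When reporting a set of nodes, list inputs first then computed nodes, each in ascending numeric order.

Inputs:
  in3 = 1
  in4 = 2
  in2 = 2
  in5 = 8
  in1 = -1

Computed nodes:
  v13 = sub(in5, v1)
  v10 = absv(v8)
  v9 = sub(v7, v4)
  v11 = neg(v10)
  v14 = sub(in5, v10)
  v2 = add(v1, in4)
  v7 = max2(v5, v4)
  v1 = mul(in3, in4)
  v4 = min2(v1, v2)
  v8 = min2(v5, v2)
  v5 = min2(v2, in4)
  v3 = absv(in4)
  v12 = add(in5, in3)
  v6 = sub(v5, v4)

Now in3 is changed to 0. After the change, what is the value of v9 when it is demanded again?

Demanding v9 again yields 2.

First demand of the output computes:
  v1 = mul(1, 2) = 2
  v2 = add(2, 2) = 4
  v4 = min2(2, 4) = 2
  v5 = min2(4, 2) = 2
  v7 = max2(2, 2) = 2
  v9 = sub(2, 2) = 0

After the edit, cleaning proceeds:
  v1: a read changed (in3 1->0) — executes, giving 0.
  v2: a read changed (v1 2->0) — executes, giving 2.
  v4: a read changed (v1 2->0; v2 4->2) — executes, giving 0.
  v5: a read changed (v2 4->2) — executes, giving 2 — identical to its old value.
  v7: a read changed (v4 2->0) — executes, giving 2 — identical to its old value.
  v9: a read changed (v4 2->0) — executes, giving 2.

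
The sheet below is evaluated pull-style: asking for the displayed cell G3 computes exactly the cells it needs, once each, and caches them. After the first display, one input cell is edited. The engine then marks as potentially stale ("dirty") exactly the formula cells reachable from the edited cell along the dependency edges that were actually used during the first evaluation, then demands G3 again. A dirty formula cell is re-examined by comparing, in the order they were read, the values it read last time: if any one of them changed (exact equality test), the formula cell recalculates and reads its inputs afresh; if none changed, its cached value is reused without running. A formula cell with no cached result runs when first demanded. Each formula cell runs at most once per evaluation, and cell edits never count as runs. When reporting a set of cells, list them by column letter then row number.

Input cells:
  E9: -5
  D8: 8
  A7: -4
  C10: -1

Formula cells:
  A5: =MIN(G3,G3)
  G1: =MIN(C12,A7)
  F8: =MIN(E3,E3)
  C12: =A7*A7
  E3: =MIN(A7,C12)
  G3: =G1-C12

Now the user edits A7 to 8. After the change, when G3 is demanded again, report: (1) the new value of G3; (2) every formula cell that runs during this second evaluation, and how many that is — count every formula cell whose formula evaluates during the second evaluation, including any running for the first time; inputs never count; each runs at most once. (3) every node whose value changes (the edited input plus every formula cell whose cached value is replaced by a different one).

Demanding G3 again yields -56.
3 formula cells run: C12, G1, G3.
The nodes whose values change: A7, C12, G1, G3.

First demand of the output computes:
  C12 = -4 * -4 = 16
  G1 = MIN(16, -4) = -4
  G3 = -4 - 16 = -20

After the edit, cleaning proceeds:
  C12: a read changed (A7 -4->8; A7 -4->8) — executes, giving 64.
  G1: a read changed (C12 16->64; A7 -4->8) — executes, giving 8.
  G3: a read changed (G1 -4->8; C12 16->64) — executes, giving -56.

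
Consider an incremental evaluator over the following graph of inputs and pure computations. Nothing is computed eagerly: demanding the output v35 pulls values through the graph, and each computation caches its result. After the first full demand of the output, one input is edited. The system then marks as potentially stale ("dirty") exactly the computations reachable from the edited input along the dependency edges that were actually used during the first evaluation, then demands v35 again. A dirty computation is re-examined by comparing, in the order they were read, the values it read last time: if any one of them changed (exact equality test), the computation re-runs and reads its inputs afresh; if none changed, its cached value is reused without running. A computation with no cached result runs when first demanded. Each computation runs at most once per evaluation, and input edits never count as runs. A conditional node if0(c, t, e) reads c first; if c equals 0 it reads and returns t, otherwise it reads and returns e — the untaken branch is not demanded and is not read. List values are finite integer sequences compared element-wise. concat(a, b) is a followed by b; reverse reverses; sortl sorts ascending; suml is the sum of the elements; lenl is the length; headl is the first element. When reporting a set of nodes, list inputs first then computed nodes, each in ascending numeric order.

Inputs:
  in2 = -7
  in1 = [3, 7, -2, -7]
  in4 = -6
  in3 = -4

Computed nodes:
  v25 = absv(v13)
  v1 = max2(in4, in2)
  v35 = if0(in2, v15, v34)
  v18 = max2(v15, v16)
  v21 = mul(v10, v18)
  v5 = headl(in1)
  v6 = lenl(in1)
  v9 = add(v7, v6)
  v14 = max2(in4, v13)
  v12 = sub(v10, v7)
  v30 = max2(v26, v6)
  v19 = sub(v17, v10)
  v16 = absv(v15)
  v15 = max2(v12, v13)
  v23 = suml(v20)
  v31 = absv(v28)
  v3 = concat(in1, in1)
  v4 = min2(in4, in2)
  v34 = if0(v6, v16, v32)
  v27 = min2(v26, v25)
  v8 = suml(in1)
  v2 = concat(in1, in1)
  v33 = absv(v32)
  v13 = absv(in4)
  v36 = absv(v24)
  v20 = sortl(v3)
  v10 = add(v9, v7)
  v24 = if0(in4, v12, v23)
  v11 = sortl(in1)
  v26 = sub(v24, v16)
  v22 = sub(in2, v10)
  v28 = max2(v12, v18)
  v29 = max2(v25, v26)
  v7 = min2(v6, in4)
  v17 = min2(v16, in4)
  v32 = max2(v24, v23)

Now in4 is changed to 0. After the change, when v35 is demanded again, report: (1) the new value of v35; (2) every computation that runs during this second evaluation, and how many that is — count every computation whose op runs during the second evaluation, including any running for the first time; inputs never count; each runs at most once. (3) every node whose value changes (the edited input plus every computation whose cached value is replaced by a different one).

v35 now evaluates to 4.
Run set: v7, v9, v10, v12, v24, v32, v34, v35 (8 run).
Changed values: in4, v24, v32, v34, v35.
The important point: the flipped condition pulls in fresh nodes; v7, v9, v10, v12 run for the first time.

Initial pass — values computed on the first demand:
  v3 = concat([3, 7, -2, -7], [3, 7, -2, -7]) = [3, 7, -2, -7, 3, 7, -2, -7]
  v6 = lenl([3, 7, -2, -7]) = 4
  v20 = sortl([3, 7, -2, -7, 3, 7, -2, -7]) = [-7, -7, -2, -2, 3, 3, 7, 7]
  v23 = suml([-7, -7, -2, -2, 3, 3, 7, 7]) = 2
  v24 = if0(in4=-6 -> else branch v23) = 2
  v32 = max2(2, 2) = 2
  v34 = if0(v6=4 -> else branch v32) = 2
  v35 = if0(in2=-7 -> else branch v34) = 2

Second demand — change propagation:
  v7: newly demanded (no cache) — executes and yields 0.
  v9: newly demanded (no cache) — executes and yields 4.
  v10: newly demanded (no cache) — executes and yields 4.
  v12: newly demanded (no cache) — executes and yields 4.
  v24: re-runs because in4 -6->0; new result 4.
  v32: re-runs because v24 2->4; new result 4.
  v34: re-runs because v32 2->4; new result 4.
  v35: re-runs because v34 2->4; new result 4.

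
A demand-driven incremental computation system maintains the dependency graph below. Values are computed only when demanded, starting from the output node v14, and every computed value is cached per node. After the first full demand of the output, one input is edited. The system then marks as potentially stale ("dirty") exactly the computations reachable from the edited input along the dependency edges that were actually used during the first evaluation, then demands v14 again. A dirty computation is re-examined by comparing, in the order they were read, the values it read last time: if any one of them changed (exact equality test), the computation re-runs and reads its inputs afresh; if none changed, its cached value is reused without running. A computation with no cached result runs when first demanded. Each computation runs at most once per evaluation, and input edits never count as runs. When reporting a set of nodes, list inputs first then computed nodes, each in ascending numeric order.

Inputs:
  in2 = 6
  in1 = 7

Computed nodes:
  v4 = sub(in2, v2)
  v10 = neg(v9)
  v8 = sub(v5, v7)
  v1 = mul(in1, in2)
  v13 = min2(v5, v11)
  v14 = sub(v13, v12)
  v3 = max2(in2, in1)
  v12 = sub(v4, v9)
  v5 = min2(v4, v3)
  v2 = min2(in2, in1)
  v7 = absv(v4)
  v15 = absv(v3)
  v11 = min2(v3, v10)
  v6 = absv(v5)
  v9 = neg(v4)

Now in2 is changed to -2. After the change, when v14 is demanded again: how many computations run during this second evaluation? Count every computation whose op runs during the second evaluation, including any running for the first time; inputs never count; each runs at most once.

Computations that run: v2, v3, v4 — 3 in total.
Key observation: the cutoff stops propagation at v5 — its inputs' values are unchanged, so it reuses its cache.

First evaluation (everything demanded from the output):
  v2 = min2(6, 7) = 6
  v3 = max2(6, 7) = 7
  v4 = sub(6, 6) = 0
  v5 = min2(0, 7) = 0
  v9 = neg(0) = 0
  v10 = neg(0) = 0
  v11 = min2(7, 0) = 0
  v12 = sub(0, 0) = 0
  v13 = min2(0, 0) = 0
  v14 = sub(0, 0) = 0

Propagation after the edit:
  v2: runs — in2 6->-2; result -2.
  v3: runs — in2 6->-2; result 7 (same value as before).
  v4: runs — in2 6->-2; v2 6->-2; result 0 (same value as before).
  v5: checked — values it read are unchanged (v4 unchanged, v3 unchanged); reused cached 0 without running.
  v9: checked — values it read are unchanged (v4 unchanged); reused cached 0 without running.
  v10: checked — values it read are unchanged (v9 unchanged); reused cached 0 without running.
  v11: checked — values it read are unchanged (v3 unchanged, v10 unchanged); reused cached 0 without running.
  v12: checked — values it read are unchanged (v4 unchanged, v9 unchanged); reused cached 0 without running.
  v13: checked — values it read are unchanged (v5 unchanged, v11 unchanged); reused cached 0 without running.
  v14: checked — values it read are unchanged (v13 unchanged, v12 unchanged); reused cached 0 without running.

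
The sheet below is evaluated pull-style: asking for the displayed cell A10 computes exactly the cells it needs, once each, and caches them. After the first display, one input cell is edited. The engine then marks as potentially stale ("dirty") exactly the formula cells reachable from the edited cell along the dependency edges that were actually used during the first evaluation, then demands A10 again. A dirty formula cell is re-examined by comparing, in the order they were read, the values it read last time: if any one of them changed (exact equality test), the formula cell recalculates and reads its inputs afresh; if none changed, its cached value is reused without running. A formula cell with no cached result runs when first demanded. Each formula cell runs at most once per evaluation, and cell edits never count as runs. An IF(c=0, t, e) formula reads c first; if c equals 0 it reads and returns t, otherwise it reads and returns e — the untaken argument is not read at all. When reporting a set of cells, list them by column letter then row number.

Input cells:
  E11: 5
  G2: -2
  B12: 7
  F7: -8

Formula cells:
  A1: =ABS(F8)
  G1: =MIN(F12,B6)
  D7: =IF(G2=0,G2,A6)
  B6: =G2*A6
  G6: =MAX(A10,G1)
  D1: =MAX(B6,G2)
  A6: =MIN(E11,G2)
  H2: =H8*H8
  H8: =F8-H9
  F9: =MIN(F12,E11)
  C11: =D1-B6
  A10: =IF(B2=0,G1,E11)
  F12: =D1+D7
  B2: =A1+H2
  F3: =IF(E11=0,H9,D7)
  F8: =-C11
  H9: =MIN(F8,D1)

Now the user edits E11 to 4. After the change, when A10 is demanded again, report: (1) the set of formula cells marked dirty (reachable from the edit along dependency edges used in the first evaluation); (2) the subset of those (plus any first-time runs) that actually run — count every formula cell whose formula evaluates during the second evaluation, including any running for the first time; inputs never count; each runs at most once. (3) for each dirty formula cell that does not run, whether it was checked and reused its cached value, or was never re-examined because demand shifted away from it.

The edit dirties: A1, A6, A10, B2, B6, C11, D1, D7, F8, F12, G1, H2, H8, H9.
1 formula cells run: A6.
Cache hits after checking: A1, A10, B2, B6, C11, D1, D7, F8, F12, G1, H2, H8, H9.
Note the absorption at A6: it re-runs yet its value is the same, leaving the output's value untouched.

First demand of the output computes:
  A6 = MIN(5, -2) = -2
  B6 = -2 * -2 = 4
  D1 = MAX(4, -2) = 4
  C11 = 4 - 4 = 0
  D7 = IF(G2=0: G2=-2 -> else branch A6) = -2
  F8 = -(0) = 0
  A1 = ABS(0) = 0
  F12 = 4 + -2 = 2
  G1 = MIN(2, 4) = 2
  H9 = MIN(0, 4) = 0
  H8 = 0 - 0 = 0
  H2 = 0 * 0 = 0
  B2 = 0 + 0 = 0
  A10 = IF(B2=0: B2=0 -> then branch G1) = 2

After the edit, cleaning proceeds:
  A6: a read changed (E11 5->4) — executes, giving -2 — identical to its old value.
  B6: dirty, but its reads are unchanged (G2 unchanged, A6 unchanged); cached 4 stands.
  D1: dirty, but its reads are unchanged (B6 unchanged, G2 unchanged); cached 4 stands.
  C11: dirty, but its reads are unchanged (D1 unchanged, B6 unchanged); cached 0 stands.
  D7: dirty, but its reads are unchanged (G2 unchanged, A6 unchanged); cached -2 stands.
  F8: dirty, but its reads are unchanged (C11 unchanged); cached 0 stands.
  A1: dirty, but its reads are unchanged (F8 unchanged); cached 0 stands.
  F12: dirty, but its reads are unchanged (D1 unchanged, D7 unchanged); cached 2 stands.
  G1: dirty, but its reads are unchanged (F12 unchanged, B6 unchanged); cached 2 stands.
  H9: dirty, but its reads are unchanged (F8 unchanged, D1 unchanged); cached 0 stands.
  H8: dirty, but its reads are unchanged (F8 unchanged, H9 unchanged); cached 0 stands.
  H2: dirty, but its reads are unchanged (H8 unchanged, H8 unchanged); cached 0 stands.
  B2: dirty, but its reads are unchanged (A1 unchanged, H2 unchanged); cached 0 stands.
  A10: dirty, but its reads are unchanged (B2 unchanged, G1 unchanged); cached 2 stands.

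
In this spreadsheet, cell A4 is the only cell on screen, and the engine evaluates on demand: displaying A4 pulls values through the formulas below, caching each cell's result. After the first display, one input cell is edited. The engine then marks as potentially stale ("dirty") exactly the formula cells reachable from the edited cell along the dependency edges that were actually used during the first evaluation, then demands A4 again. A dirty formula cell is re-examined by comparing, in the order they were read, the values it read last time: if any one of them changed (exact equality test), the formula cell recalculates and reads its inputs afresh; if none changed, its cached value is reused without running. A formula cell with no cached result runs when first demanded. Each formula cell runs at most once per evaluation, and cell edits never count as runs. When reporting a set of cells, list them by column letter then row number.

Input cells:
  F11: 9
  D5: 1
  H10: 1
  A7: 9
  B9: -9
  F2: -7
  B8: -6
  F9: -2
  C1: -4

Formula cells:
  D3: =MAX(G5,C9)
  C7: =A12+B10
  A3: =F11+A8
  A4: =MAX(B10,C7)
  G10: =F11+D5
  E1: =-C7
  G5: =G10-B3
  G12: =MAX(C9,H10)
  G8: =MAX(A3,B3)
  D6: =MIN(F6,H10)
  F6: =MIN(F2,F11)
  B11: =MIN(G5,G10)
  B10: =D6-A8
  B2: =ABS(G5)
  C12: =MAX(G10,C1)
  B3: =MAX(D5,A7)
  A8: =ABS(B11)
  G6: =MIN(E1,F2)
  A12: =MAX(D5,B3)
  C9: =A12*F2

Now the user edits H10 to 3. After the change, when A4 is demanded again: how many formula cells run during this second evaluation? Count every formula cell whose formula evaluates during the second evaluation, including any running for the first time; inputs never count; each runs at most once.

Initial pass — values computed on the first demand:
  B3 = MAX(1, 9) = 9
  A12 = MAX(1, 9) = 9
  F6 = MIN(-7, 9) = -7
  D6 = MIN(-7, 1) = -7
  G10 = 9 + 1 = 10
  G5 = 10 - 9 = 1
  B11 = MIN(1, 10) = 1
  A8 = ABS(1) = 1
  B10 = -7 - 1 = -8
  C7 = 9 + -8 = 1
  A4 = MAX(-8, 1) = 1

Second demand — change propagation:
  D6: re-runs because H10 1->3; new result -7 (unchanged).
  B10: re-examined; everything it read last time is the same (D6 unchanged, A8 unchanged) — cache -8 kept, no run.
  C7: re-examined; everything it read last time is the same (A12 unchanged, B10 unchanged) — cache 1 kept, no run.
  A4: re-examined; everything it read last time is the same (B10 unchanged, C7 unchanged) — cache 1 kept, no run.

The important point: D6 recomputes to an identical value, and the output ends up unchanged.

Run set: D6 (1 run).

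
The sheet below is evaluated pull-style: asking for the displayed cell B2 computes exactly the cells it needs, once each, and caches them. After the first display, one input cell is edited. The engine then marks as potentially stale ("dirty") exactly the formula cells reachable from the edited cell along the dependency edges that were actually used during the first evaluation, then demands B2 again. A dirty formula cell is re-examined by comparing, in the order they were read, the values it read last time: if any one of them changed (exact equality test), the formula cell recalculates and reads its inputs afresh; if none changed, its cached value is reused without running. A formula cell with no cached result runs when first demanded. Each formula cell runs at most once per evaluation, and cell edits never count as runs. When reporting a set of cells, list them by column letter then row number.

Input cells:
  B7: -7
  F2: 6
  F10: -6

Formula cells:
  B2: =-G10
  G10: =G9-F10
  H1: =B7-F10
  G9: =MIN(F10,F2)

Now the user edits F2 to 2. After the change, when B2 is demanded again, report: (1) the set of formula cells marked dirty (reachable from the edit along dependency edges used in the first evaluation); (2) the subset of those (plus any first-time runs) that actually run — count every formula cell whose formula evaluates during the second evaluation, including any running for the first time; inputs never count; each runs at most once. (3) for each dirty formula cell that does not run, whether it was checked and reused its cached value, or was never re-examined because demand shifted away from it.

The edit dirties: B2, G9, G10.
1 formula cells run: G9.
Cache hits after checking: B2, G10.
Note the absorption at G9: it re-runs yet its value is the same, leaving the output's value untouched.

First demand of the output computes:
  G9 = MIN(-6, 6) = -6
  G10 = -6 - -6 = 0
  B2 = -(0) = 0

After the edit, cleaning proceeds:
  G9: a read changed (F2 6->2) — executes, giving -6 — identical to its old value.
  G10: dirty, but its reads are unchanged (G9 unchanged, F10 unchanged); cached 0 stands.
  B2: dirty, but its reads are unchanged (G10 unchanged); cached 0 stands.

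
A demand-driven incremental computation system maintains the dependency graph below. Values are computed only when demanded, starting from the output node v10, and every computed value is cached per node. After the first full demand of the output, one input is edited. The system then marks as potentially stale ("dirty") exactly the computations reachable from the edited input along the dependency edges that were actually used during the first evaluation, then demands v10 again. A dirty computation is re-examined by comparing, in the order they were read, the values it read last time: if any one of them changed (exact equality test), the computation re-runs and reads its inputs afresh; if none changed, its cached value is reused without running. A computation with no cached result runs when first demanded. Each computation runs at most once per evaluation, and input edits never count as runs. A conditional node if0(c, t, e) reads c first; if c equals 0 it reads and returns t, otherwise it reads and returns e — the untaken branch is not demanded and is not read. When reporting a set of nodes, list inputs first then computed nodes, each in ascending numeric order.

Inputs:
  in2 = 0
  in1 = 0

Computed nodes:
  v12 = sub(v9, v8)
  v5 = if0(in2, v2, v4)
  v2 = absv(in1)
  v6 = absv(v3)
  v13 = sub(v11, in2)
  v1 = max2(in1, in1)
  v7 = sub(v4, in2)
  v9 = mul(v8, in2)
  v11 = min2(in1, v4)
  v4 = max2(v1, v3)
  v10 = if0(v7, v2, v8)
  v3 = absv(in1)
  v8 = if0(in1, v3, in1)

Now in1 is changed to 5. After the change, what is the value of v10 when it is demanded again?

New value of v10: 5.
Key observation: a condition flipped, so demand moved to the other branch — v2 is never re-examined.

First evaluation (everything demanded from the output):
  v1 = max2(0, 0) = 0
  v2 = absv(0) = 0
  v3 = absv(0) = 0
  v4 = max2(0, 0) = 0
  v7 = sub(0, 0) = 0
  v10 = if0(v7=0 -> then branch v2) = 0

Propagation after the edit:
  v1: runs — in1 0->5; in1 0->5; result 5.
  v2: marked dirty but never re-examined — demand shifted away from it.
  v3: runs — in1 0->5; result 5.
  v4: runs — v1 0->5; v3 0->5; result 5.
  v7: runs — v4 0->5; result 5.
  v8: demanded for the first time — runs, produces 5.
  v10: runs — v7 0->5; result 5.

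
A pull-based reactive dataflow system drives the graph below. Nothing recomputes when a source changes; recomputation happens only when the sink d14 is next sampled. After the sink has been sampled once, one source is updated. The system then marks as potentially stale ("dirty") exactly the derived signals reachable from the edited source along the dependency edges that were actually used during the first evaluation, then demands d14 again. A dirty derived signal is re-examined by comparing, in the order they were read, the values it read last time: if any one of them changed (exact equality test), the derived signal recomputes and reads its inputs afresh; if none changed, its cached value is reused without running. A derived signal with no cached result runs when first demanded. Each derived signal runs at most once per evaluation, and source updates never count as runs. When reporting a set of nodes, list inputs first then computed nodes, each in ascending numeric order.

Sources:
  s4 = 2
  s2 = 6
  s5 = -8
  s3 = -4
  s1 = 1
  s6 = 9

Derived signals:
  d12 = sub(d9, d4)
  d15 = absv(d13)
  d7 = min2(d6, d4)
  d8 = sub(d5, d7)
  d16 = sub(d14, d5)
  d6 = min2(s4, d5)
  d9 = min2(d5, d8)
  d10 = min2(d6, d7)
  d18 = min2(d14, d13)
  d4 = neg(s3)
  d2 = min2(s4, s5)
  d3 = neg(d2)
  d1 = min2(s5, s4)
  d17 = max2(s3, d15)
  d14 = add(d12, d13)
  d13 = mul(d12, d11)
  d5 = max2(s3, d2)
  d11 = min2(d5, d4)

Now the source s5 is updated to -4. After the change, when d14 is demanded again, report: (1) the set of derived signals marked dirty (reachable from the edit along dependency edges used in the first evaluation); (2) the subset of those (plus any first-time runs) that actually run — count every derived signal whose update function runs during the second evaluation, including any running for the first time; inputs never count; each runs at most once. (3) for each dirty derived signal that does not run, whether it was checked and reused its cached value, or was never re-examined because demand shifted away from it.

Marked dirty: d2, d5, d6, d7, d8, d9, d11, d12, d13, d14.
Derived signals that run: d2, d5 — 2 in total.
Checked but reused from cache: d6, d7, d8, d9, d11, d12, d13, d14.
Key observation: the change is absorbed at d5 — it re-runs but produces the same value, and the output's value is unchanged.

First evaluation (everything demanded from the output):
  d2 = min2(2, -8) = -8
  d4 = neg(-4) = 4
  d5 = max2(-4, -8) = -4
  d6 = min2(2, -4) = -4
  d7 = min2(-4, 4) = -4
  d8 = sub(-4, -4) = 0
  d9 = min2(-4, 0) = -4
  d11 = min2(-4, 4) = -4
  d12 = sub(-4, 4) = -8
  d13 = mul(-8, -4) = 32
  d14 = add(-8, 32) = 24

Propagation after the edit:
  d2: runs — s5 -8->-4; result -4.
  d5: runs — d2 -8->-4; result -4 (same value as before).
  d6: checked — values it read are unchanged (s4 unchanged, d5 unchanged); reused cached -4 without running.
  d7: checked — values it read are unchanged (d6 unchanged, d4 unchanged); reused cached -4 without running.
  d8: checked — values it read are unchanged (d5 unchanged, d7 unchanged); reused cached 0 without running.
  d9: checked — values it read are unchanged (d5 unchanged, d8 unchanged); reused cached -4 without running.
  d11: checked — values it read are unchanged (d5 unchanged, d4 unchanged); reused cached -4 without running.
  d12: checked — values it read are unchanged (d9 unchanged, d4 unchanged); reused cached -8 without running.
  d13: checked — values it read are unchanged (d12 unchanged, d11 unchanged); reused cached 32 without running.
  d14: checked — values it read are unchanged (d12 unchanged, d13 unchanged); reused cached 24 without running.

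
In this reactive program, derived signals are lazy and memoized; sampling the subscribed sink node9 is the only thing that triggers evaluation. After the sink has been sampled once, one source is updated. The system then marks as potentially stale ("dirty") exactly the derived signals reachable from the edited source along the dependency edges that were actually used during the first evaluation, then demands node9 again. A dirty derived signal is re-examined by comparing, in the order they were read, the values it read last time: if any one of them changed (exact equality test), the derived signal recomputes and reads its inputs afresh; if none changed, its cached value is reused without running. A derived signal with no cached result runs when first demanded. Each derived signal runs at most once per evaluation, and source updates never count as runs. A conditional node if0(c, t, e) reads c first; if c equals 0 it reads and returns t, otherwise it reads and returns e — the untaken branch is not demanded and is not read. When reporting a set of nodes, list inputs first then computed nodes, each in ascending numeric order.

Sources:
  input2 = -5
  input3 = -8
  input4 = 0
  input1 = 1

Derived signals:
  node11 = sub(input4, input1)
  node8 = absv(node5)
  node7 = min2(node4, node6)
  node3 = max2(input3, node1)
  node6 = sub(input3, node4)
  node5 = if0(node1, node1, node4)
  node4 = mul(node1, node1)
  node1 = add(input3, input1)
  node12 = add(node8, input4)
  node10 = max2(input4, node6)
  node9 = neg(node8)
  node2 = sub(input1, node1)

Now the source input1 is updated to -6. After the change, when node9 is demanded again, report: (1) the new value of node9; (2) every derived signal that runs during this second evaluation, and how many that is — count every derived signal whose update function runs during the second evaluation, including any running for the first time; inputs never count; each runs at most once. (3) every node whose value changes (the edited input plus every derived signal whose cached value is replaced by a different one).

First demand of the output computes:
  node1 = add(-8, 1) = -7
  node4 = mul(-7, -7) = 49
  node5 = if0(node1=-7 -> else branch node4) = 49
  node8 = absv(49) = 49
  node9 = neg(49) = -49

After the edit, cleaning proceeds:
  node1: a read changed (input1 1->-6) — executes, giving -14.
  node4: a read changed (node1 -7->-14; node1 -7->-14) — executes, giving 196.
  node5: a read changed (node1 -7->-14; node4 49->196) — executes, giving 196.
  node8: a read changed (node5 49->196) — executes, giving 196.
  node9: a read changed (node8 49->196) — executes, giving -196.

Demanding node9 again yields -196.
5 derived signals run: node1, node4, node5, node8, node9.
The nodes whose values change: input1, node1, node4, node5, node8, node9.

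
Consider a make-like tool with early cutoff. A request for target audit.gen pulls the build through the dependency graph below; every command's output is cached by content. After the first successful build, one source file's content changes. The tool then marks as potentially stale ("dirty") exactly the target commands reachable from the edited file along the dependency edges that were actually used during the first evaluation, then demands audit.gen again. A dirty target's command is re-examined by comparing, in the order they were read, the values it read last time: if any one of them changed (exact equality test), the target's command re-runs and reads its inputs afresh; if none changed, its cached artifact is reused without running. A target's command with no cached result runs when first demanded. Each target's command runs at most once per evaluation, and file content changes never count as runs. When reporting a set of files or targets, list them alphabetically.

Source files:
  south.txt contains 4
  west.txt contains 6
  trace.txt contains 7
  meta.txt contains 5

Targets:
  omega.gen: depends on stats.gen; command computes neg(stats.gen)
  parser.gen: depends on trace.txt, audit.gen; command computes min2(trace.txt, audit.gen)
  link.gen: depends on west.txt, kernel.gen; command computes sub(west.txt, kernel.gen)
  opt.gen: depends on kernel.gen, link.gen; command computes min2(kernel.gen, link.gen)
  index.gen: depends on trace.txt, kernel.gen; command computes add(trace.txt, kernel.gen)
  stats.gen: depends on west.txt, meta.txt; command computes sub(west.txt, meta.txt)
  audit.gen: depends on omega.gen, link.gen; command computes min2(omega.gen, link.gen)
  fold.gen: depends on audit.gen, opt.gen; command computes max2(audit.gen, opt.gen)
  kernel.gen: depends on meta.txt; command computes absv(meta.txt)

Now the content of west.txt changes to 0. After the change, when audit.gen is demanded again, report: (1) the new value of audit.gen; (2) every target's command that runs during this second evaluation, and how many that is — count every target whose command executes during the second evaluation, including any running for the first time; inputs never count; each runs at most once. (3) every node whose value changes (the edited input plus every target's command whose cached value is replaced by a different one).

First demand of the output computes:
  kernel.gen = absv(5) = 5
  link.gen = sub(6, 5) = 1
  stats.gen = sub(6, 5) = 1
  omega.gen = neg(1) = -1
  audit.gen = min2(-1, 1) = -1

After the edit, cleaning proceeds:
  link.gen: a read changed (west.txt 6->0) — executes, giving -5.
  stats.gen: a read changed (west.txt 6->0) — executes, giving -5.
  omega.gen: a read changed (stats.gen 1->-5) — executes, giving 5.
  audit.gen: a read changed (omega.gen -1->5; link.gen 1->-5) — executes, giving -5.

Demanding audit.gen again yields -5.
4 target commands run: audit.gen, link.gen, omega.gen, stats.gen.
The nodes whose values change: audit.gen, link.gen, omega.gen, stats.gen, west.txt.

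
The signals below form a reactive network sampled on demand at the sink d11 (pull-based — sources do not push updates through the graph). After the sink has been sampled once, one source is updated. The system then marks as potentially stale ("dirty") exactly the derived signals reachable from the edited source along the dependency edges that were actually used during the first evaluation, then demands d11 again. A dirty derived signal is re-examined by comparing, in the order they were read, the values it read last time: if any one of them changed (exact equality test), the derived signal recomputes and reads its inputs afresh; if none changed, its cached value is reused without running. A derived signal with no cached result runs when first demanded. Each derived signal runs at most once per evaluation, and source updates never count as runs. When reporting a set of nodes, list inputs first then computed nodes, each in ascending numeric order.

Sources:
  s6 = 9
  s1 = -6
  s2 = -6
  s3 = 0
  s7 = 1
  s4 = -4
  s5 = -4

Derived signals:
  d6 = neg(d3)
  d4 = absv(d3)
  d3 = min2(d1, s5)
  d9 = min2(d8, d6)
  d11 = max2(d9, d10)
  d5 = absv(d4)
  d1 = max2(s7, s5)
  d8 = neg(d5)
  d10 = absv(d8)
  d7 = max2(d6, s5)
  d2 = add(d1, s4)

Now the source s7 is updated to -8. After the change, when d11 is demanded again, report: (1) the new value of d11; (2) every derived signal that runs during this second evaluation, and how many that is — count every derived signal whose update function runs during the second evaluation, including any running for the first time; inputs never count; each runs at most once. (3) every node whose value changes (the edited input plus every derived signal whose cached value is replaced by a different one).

d11 now evaluates to 4.
Run set: d1, d3 (2 run).
Changed values: s7, d1.
The important point: d3 recomputes to an identical value, and the output ends up unchanged.

Initial pass — values computed on the first demand:
  d1 = max2(1, -4) = 1
  d3 = min2(1, -4) = -4
  d4 = absv(-4) = 4
  d5 = absv(4) = 4
  d6 = neg(-4) = 4
  d8 = neg(4) = -4
  d9 = min2(-4, 4) = -4
  d10 = absv(-4) = 4
  d11 = max2(-4, 4) = 4

Second demand — change propagation:
  d1: re-runs because s7 1->-8; new result -4.
  d3: re-runs because d1 1->-4; new result -4 (unchanged).
  d4: re-examined; everything it read last time is the same (d3 unchanged) — cache 4 kept, no run.
  d5: re-examined; everything it read last time is the same (d4 unchanged) — cache 4 kept, no run.
  d6: re-examined; everything it read last time is the same (d3 unchanged) — cache 4 kept, no run.
  d8: re-examined; everything it read last time is the same (d5 unchanged) — cache -4 kept, no run.
  d9: re-examined; everything it read last time is the same (d8 unchanged, d6 unchanged) — cache -4 kept, no run.
  d10: re-examined; everything it read last time is the same (d8 unchanged) — cache 4 kept, no run.
  d11: re-examined; everything it read last time is the same (d9 unchanged, d10 unchanged) — cache 4 kept, no run.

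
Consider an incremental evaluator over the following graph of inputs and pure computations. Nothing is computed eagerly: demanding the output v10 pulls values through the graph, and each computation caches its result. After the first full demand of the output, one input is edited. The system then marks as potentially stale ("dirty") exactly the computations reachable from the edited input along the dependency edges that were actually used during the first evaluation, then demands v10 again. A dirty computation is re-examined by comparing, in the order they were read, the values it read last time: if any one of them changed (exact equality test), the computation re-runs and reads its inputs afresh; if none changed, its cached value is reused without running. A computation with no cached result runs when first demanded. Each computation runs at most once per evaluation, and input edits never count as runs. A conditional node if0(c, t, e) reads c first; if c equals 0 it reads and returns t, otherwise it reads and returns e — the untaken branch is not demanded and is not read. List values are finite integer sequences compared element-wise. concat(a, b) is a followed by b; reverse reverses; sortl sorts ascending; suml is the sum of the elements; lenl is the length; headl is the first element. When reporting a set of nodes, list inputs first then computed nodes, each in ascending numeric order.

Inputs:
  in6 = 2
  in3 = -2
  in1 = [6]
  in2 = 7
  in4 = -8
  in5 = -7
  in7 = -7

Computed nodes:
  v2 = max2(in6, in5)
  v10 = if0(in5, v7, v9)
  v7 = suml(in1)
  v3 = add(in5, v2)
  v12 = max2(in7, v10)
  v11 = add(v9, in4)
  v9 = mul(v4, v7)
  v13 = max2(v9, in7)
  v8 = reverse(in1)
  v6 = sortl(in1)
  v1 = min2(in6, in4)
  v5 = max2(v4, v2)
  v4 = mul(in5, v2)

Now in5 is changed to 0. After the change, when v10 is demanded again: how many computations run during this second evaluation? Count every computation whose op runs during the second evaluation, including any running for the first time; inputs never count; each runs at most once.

Initial pass — values computed on the first demand:
  v2 = max2(2, -7) = 2
  v4 = mul(-7, 2) = -14
  v7 = suml([6]) = 6
  v9 = mul(-14, 6) = -84
  v10 = if0(in5=-7 -> else branch v9) = -84

Second demand — change propagation:
  v2: dirty yet unreached — the second evaluation never asks for it.
  v4: dirty yet unreached — the second evaluation never asks for it.
  v9: dirty yet unreached — the second evaluation never asks for it.
  v10: re-runs because in5 -7->0; new result 6.

The important point: the flipped condition redirects demand; v2, v4, v9 are left stale, never re-checked.

Run set: v10 (1 run).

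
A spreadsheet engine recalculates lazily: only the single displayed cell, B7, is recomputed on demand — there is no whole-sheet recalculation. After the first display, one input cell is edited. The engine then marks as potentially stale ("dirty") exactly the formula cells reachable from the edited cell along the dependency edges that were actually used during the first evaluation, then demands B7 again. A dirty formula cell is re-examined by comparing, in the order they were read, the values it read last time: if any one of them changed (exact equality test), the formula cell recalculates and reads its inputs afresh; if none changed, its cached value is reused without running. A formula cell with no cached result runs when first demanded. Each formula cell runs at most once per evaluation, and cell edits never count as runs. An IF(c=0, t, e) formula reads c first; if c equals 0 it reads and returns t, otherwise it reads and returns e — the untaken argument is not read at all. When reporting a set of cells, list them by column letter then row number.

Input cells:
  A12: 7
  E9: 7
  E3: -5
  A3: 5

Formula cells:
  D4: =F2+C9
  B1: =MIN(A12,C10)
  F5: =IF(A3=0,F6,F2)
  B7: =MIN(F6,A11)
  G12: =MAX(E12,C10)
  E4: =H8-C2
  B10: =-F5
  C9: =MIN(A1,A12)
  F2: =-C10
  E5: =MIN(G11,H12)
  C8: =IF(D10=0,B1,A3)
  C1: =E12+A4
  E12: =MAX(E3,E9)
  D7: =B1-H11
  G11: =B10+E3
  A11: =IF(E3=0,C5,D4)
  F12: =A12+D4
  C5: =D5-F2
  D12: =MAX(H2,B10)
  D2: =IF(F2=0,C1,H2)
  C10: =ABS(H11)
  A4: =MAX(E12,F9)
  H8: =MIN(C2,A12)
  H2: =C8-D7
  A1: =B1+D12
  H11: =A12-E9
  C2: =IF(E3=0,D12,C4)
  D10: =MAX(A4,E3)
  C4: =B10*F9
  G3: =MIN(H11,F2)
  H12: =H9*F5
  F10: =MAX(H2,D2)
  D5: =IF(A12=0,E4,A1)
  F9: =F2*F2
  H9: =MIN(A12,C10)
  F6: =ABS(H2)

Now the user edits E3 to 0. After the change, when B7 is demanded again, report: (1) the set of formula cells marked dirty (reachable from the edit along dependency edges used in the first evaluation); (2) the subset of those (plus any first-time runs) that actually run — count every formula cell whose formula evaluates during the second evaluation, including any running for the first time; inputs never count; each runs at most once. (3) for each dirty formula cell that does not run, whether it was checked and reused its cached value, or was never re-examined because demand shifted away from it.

First evaluation (everything demanded from the output):
  E12 = MAX(-5, 7) = 7
  H11 = 7 - 7 = 0
  C10 = ABS(0) = 0
  B1 = MIN(7, 0) = 0
  D7 = 0 - 0 = 0
  F2 = -(0) = 0
  F9 = 0 * 0 = 0
  A4 = MAX(7, 0) = 7
  D10 = MAX(7, -5) = 7
  C8 = IF(D10=0: D10=7 -> else branch A3) = 5
  H2 = 5 - 0 = 5
  F6 = ABS(5) = 5
  F5 = IF(A3=0: A3=5 -> else branch F2) = 0
  B10 = -(0) = 0
  D12 = MAX(5, 0) = 5
  A1 = 0 + 5 = 5
  C9 = MIN(5, 7) = 5
  D4 = 0 + 5 = 5
  A11 = IF(E3=0: E3=-5 -> else branch D4) = 5
  B7 = MIN(5, 5) = 5

Propagation after the edit:
  E12: runs — E3 -5->0; result 7 (same value as before).
  A4: checked — values it read are unchanged (E12 unchanged, F9 unchanged); reused cached 7 without running.
  D10: runs — E3 -5->0; result 7 (same value as before).
  C8: checked — values it read are unchanged (D10 unchanged, A3 unchanged); reused cached 5 without running.
  H2: checked — values it read are unchanged (C8 unchanged, D7 unchanged); reused cached 5 without running.
  D12: checked — values it read are unchanged (H2 unchanged, B10 unchanged); reused cached 5 without running.
  A1: checked — values it read are unchanged (B1 unchanged, D12 unchanged); reused cached 5 without running.
  C9: marked dirty but never re-examined — demand shifted away from it.
  D4: marked dirty but never re-examined — demand shifted away from it.
  D5: demanded for the first time — runs, produces 5.
  C5: demanded for the first time — runs, produces 5.
  A11: runs — E3 -5->0; result 5 (same value as before).
  F6: checked — values it read are unchanged (H2 unchanged); reused cached 5 without running.
  B7: checked — values it read are unchanged (F6 unchanged, A11 unchanged); reused cached 5 without running.

Key observation: a condition flipped, so demand moved to the other branch — C9, D4 are never re-examined.

Marked dirty: A1, A4, A11, B7, C8, C9, D4, D10, D12, E12, F6, H2.
Formula cells that run: A11, C5, D5, D10, E12 — 5 in total.
Checked but reused from cache: A1, A4, B7, C8, D12, F6, H2.
Never re-examined (demand shifted away): C9, D4.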